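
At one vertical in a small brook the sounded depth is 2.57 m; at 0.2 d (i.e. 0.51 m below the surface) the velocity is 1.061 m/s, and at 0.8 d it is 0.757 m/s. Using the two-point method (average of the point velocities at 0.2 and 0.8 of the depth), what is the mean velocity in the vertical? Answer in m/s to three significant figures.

0.909 m/s

v̄ = (1.061 + 0.757) / 2 = 0.9090 m/s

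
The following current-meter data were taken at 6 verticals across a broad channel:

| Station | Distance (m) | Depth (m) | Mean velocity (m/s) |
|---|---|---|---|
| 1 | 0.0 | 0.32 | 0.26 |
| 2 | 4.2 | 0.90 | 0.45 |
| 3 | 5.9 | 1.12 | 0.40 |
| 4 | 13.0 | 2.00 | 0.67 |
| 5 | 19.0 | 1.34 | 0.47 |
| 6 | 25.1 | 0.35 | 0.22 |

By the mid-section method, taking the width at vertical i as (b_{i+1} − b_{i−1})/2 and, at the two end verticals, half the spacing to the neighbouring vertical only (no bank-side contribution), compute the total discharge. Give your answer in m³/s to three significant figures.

w_1 = (4.2 − 0.0)/2 = 2.1 m; q_1 = 0.26 × 0.32 × 2.1 = 0.1747 m³/s
w_2 = (5.9 − 0.0)/2 = 2.95 m; q_2 = 0.45 × 0.90 × 2.95 = 1.195 m³/s
w_3 = (13.0 − 4.2)/2 = 4.4 m; q_3 = 0.40 × 1.12 × 4.4 = 1.971 m³/s
w_4 = (19.0 − 5.9)/2 = 6.55 m; q_4 = 0.67 × 2.00 × 6.55 = 8.777 m³/s
w_5 = (25.1 − 13.0)/2 = 6.05 m; q_5 = 0.47 × 1.34 × 6.05 = 3.810 m³/s
w_6 = (25.1 − 19.0)/2 = 3.05 m; q_6 = 0.22 × 0.35 × 3.05 = 0.2349 m³/s
Q = Σ qᵢ = 16.16 m³/s

16.2 m³/s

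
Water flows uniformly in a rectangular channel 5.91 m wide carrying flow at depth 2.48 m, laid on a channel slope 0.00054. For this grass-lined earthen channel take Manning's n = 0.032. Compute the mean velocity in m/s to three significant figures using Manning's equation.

A = b·y = 5.91 × 2.48 = 14.66 m²
P = b + 2y = 5.91 + 2×2.48 = 10.87 m
R = A/P = 14.66/10.87 = 1.348 m
Q = (1/n)·A·R^(2/3)·S^(1/2) = (1/0.032) × 14.66 × 1.348^(2/3) × 0.00054^(1/2) = 12.99 m³/s
V = Q/A = 12.99/14.66 = 0.8863 m/s

0.886 m/s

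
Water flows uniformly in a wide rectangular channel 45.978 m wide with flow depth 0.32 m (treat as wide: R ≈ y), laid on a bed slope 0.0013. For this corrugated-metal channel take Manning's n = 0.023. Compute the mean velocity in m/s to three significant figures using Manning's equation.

A = b·y = 45.978 × 0.32 = 14.71 m²
Wide channel: R ≈ y = 0.32 m
Q = (1/n)·A·R^(2/3)·S^(1/2) = (1/0.023) × 14.71 × 0.3200^(2/3) × 0.0013^(1/2) = 10.79 m³/s
V = Q/A = 10.79/14.71 = 0.7334 m/s

0.733 m/s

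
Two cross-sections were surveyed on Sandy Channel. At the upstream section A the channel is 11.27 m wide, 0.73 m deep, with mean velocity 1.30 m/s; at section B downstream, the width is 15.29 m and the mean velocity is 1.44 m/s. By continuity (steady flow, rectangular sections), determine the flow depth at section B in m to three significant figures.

0.486 m

Q = A₁V₁ = (11.27×0.73) × 1.30 = 10.70 m³/s
d₂ = Q/(b₂ V₂) = 10.70/(15.29×1.44) = 0.4858 m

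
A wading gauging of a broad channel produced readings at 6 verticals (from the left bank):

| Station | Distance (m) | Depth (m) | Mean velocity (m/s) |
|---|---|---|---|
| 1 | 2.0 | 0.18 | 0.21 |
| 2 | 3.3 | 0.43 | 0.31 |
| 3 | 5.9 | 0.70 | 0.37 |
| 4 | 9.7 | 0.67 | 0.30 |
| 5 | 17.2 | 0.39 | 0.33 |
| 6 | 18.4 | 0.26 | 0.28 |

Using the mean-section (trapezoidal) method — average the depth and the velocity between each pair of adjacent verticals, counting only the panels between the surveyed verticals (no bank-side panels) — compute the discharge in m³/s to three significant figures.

Panel 1-2: Δb = 1.3 m, d̄ = (0.18+0.43)/2 = 0.305, v̄ = (0.21+0.31)/2 = 0.26 → q = 1.3×0.305×0.26 = 0.1031 m³/s
Panel 2-3: Δb = 2.6 m, d̄ = (0.43+0.70)/2 = 0.565, v̄ = (0.31+0.37)/2 = 0.34 → q = 2.6×0.565×0.34 = 0.4995 m³/s
Panel 3-4: Δb = 3.8 m, d̄ = (0.70+0.67)/2 = 0.685, v̄ = (0.37+0.30)/2 = 0.335 → q = 3.8×0.685×0.335 = 0.8720 m³/s
Panel 4-5: Δb = 7.5 m, d̄ = (0.67+0.39)/2 = 0.53, v̄ = (0.30+0.33)/2 = 0.315 → q = 7.5×0.53×0.315 = 1.252 m³/s
Panel 5-6: Δb = 1.2 m, d̄ = (0.39+0.26)/2 = 0.325, v̄ = (0.33+0.28)/2 = 0.305 → q = 1.2×0.325×0.305 = 0.1190 m³/s
Q = Σ q = 2.846 m³/s

2.85 m³/s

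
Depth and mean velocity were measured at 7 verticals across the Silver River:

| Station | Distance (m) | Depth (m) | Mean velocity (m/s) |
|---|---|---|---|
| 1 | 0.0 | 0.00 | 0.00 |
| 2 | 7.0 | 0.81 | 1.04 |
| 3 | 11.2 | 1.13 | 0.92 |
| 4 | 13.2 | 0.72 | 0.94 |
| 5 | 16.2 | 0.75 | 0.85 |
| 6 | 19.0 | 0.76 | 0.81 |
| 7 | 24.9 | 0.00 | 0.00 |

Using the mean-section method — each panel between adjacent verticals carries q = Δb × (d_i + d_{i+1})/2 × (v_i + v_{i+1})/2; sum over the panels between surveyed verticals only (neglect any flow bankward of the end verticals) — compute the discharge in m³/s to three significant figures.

Panel 1-2: Δb = 7 m, d̄ = (0.00+0.81)/2 = 0.405, v̄ = (0.00+1.04)/2 = 0.52 → q = 7×0.405×0.52 = 1.474 m³/s
Panel 2-3: Δb = 4.2 m, d̄ = (0.81+1.13)/2 = 0.97, v̄ = (1.04+0.92)/2 = 0.98 → q = 4.2×0.97×0.98 = 3.993 m³/s
Panel 3-4: Δb = 2 m, d̄ = (1.13+0.72)/2 = 0.925, v̄ = (0.92+0.94)/2 = 0.93 → q = 2×0.925×0.93 = 1.721 m³/s
Panel 4-5: Δb = 3 m, d̄ = (0.72+0.75)/2 = 0.735, v̄ = (0.94+0.85)/2 = 0.895 → q = 3×0.735×0.895 = 1.973 m³/s
Panel 5-6: Δb = 2.8 m, d̄ = (0.75+0.76)/2 = 0.755, v̄ = (0.85+0.81)/2 = 0.83 → q = 2.8×0.755×0.83 = 1.755 m³/s
Panel 6-7: Δb = 5.9 m, d̄ = (0.76+0.00)/2 = 0.38, v̄ = (0.81+0.00)/2 = 0.405 → q = 5.9×0.38×0.405 = 0.9080 m³/s
Q = Σ q = 11.82 m³/s

11.8 m³/s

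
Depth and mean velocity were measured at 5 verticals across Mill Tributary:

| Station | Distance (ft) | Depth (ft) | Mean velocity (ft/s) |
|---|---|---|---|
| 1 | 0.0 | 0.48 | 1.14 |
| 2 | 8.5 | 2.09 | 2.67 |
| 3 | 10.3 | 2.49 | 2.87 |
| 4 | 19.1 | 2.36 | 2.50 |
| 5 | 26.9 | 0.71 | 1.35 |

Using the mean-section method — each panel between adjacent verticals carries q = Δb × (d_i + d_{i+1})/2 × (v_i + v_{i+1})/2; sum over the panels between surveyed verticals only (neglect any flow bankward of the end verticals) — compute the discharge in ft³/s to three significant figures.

Panel 1-2: Δb = 8.5 ft, d̄ = (0.48+2.09)/2 = 1.285, v̄ = (1.14+2.67)/2 = 1.905 → q = 8.5×1.285×1.905 = 20.81 ft³/s
Panel 2-3: Δb = 1.8 ft, d̄ = (2.09+2.49)/2 = 2.29, v̄ = (2.67+2.87)/2 = 2.77 → q = 1.8×2.29×2.77 = 11.42 ft³/s
Panel 3-4: Δb = 8.8 ft, d̄ = (2.49+2.36)/2 = 2.425, v̄ = (2.87+2.50)/2 = 2.685 → q = 8.8×2.425×2.685 = 57.30 ft³/s
Panel 4-5: Δb = 7.8 ft, d̄ = (2.36+0.71)/2 = 1.535, v̄ = (2.50+1.35)/2 = 1.925 → q = 7.8×1.535×1.925 = 23.05 ft³/s
Q = Σ q = 112.6 ft³/s

113 ft³/s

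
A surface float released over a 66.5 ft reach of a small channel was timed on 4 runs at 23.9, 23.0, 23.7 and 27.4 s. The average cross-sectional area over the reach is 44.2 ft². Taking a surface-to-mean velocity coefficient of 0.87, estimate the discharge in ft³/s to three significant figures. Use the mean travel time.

t̄ = (23.9 + 23.0 + 23.7 + 27.4) / 4 = 24.5 s
v_surface = L / t̄ = 66.5 / 24.5 = 2.714 ft/s
v_mean = 0.87 × 2.714 = 2.361 ft/s
Q = A × v_mean = 44.2 × 2.361 = 104.4 ft³/s

104 ft³/s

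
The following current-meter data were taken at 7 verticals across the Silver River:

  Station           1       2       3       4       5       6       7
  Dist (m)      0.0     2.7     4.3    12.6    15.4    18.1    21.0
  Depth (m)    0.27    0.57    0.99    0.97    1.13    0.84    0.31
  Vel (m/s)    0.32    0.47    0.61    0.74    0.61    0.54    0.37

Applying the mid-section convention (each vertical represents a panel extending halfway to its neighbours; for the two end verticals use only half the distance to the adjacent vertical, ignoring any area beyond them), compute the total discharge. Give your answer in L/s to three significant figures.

11000 L/s

w_1 = (2.7 − 0.0)/2 = 1.35 m; q_1 = 0.32 × 0.27 × 1.35 = 0.1166 m³/s
w_2 = (4.3 − 0.0)/2 = 2.15 m; q_2 = 0.47 × 0.57 × 2.15 = 0.5760 m³/s
w_3 = (12.6 − 2.7)/2 = 4.95 m; q_3 = 0.61 × 0.99 × 4.95 = 2.989 m³/s
w_4 = (15.4 − 4.3)/2 = 5.55 m; q_4 = 0.74 × 0.97 × 5.55 = 3.984 m³/s
w_5 = (18.1 − 12.6)/2 = 2.75 m; q_5 = 0.61 × 1.13 × 2.75 = 1.896 m³/s
w_6 = (21.0 − 15.4)/2 = 2.8 m; q_6 = 0.54 × 0.84 × 2.8 = 1.270 m³/s
w_7 = (21.0 − 18.1)/2 = 1.45 m; q_7 = 0.37 × 0.31 × 1.45 = 0.1663 m³/s
Q = Σ qᵢ = 11.00 m³/s
= 11.00 × 1000 = 11000 L/s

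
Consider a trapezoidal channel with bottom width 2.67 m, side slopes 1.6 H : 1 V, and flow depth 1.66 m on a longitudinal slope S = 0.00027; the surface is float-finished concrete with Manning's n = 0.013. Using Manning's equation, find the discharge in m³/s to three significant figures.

11.1 m³/s

A = (b + z·y)·y = (2.67 + 1.6×1.66)×1.66 = 8.841 m²
P = b + 2y√(1+z²) = 2.67 + 2×1.66×√(1+1.6²) = 8.934 m
R = A/P = 8.841/8.934 = 0.9896 m
Q = (1/n)·A·R^(2/3)·S^(1/2) = (1/0.013) × 8.841 × 0.9896^(2/3) × 0.00027^(1/2) = 11.10 m³/s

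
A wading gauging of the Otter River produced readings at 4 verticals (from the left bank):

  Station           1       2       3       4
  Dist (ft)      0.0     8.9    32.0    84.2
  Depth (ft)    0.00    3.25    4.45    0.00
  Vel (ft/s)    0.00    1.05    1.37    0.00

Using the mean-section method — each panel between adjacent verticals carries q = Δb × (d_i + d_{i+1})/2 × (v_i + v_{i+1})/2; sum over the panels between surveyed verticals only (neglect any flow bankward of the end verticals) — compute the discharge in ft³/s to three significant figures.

195 ft³/s

Panel 1-2: Δb = 8.9 ft, d̄ = (0.00+3.25)/2 = 1.625, v̄ = (0.00+1.05)/2 = 0.525 → q = 8.9×1.625×0.525 = 7.593 ft³/s
Panel 2-3: Δb = 23.1 ft, d̄ = (3.25+4.45)/2 = 3.85, v̄ = (1.05+1.37)/2 = 1.21 → q = 23.1×3.85×1.21 = 107.6 ft³/s
Panel 3-4: Δb = 52.2 ft, d̄ = (4.45+0.00)/2 = 2.225, v̄ = (1.37+0.00)/2 = 0.685 → q = 52.2×2.225×0.685 = 79.56 ft³/s
Q = Σ q = 194.8 ft³/s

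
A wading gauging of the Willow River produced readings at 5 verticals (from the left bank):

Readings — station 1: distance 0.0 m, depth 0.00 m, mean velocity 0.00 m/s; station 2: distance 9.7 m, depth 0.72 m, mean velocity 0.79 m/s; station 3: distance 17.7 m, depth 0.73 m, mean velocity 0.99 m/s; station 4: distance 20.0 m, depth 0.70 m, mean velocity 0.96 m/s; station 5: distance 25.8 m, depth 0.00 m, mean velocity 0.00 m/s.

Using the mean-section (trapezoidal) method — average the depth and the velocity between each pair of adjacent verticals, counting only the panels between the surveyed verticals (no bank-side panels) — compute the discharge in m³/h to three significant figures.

32800 m³/h

Panel 1-2: Δb = 9.7 m, d̄ = (0.00+0.72)/2 = 0.36, v̄ = (0.00+0.79)/2 = 0.395 → q = 9.7×0.36×0.395 = 1.379 m³/s
Panel 2-3: Δb = 8 m, d̄ = (0.72+0.73)/2 = 0.725, v̄ = (0.79+0.99)/2 = 0.89 → q = 8×0.725×0.89 = 5.162 m³/s
Panel 3-4: Δb = 2.3 m, d̄ = (0.73+0.70)/2 = 0.715, v̄ = (0.99+0.96)/2 = 0.975 → q = 2.3×0.715×0.975 = 1.603 m³/s
Panel 4-5: Δb = 5.8 m, d̄ = (0.70+0.00)/2 = 0.35, v̄ = (0.96+0.00)/2 = 0.48 → q = 5.8×0.35×0.48 = 0.9744 m³/s
Q = Σ q = 9.119 m³/s
= 9.119 × 3600 = 32830 m³/h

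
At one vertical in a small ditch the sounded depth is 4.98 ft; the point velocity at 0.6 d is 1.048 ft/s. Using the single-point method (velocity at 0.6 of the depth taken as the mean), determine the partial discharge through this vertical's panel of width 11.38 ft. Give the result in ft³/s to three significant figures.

59.4 ft³/s

v̄ = v₀.₆ = 1.048 ft/s
q = v̄ × d × w = 1.048 × 4.98 × 11.38 = 59.39 ft³/s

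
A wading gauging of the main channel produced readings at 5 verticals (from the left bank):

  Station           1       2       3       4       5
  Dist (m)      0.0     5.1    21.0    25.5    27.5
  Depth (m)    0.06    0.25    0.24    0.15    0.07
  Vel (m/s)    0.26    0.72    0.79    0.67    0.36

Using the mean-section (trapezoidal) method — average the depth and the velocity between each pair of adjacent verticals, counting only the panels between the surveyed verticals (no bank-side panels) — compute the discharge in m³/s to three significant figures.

4.08 m³/s

Panel 1-2: Δb = 5.1 m, d̄ = (0.06+0.25)/2 = 0.155, v̄ = (0.26+0.72)/2 = 0.49 → q = 5.1×0.155×0.49 = 0.3873 m³/s
Panel 2-3: Δb = 15.9 m, d̄ = (0.25+0.24)/2 = 0.245, v̄ = (0.72+0.79)/2 = 0.755 → q = 15.9×0.245×0.755 = 2.941 m³/s
Panel 3-4: Δb = 4.5 m, d̄ = (0.24+0.15)/2 = 0.195, v̄ = (0.79+0.67)/2 = 0.73 → q = 4.5×0.195×0.73 = 0.6406 m³/s
Panel 4-5: Δb = 2 m, d̄ = (0.15+0.07)/2 = 0.11, v̄ = (0.67+0.36)/2 = 0.515 → q = 2×0.11×0.515 = 0.1133 m³/s
Q = Σ q = 4.082 m³/s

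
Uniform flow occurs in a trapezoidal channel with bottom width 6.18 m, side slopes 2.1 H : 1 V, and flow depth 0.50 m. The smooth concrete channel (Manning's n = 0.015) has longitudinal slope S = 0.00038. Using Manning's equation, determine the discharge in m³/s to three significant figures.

A = (b + z·y)·y = (6.18 + 2.1×0.50)×0.50 = 3.615 m²
P = b + 2y√(1+z²) = 6.18 + 2×0.50×√(1+2.1²) = 8.506 m
R = A/P = 3.615/8.506 = 0.4250 m
Q = (1/n)·A·R^(2/3)·S^(1/2) = (1/0.015) × 3.615 × 0.4250^(2/3) × 0.00038^(1/2) = 2.656 m³/s

2.66 m³/s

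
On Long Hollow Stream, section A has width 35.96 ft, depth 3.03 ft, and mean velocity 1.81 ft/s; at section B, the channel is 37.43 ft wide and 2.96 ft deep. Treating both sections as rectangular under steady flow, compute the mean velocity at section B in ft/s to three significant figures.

1.78 ft/s

Q = A₁V₁ = (35.96×3.03) × 1.81 = 197.2 ft³/s
A₂ = 37.43 × 2.96 = 110.8 ft²
V₂ = Q/A₂ = 197.2/110.8 = 1.780 ft/s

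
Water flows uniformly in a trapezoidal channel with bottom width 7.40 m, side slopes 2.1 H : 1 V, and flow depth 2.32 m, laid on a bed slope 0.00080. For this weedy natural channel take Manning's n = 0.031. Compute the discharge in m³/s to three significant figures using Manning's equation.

35.0 m³/s

A = (b + z·y)·y = (7.40 + 2.1×2.32)×2.32 = 28.47 m²
P = b + 2y√(1+z²) = 7.40 + 2×2.32×√(1+2.1²) = 18.19 m
R = A/P = 28.47/18.19 = 1.565 m
Q = (1/n)·A·R^(2/3)·S^(1/2) = (1/0.031) × 28.47 × 1.565^(2/3) × 0.00080^(1/2) = 35.02 m³/s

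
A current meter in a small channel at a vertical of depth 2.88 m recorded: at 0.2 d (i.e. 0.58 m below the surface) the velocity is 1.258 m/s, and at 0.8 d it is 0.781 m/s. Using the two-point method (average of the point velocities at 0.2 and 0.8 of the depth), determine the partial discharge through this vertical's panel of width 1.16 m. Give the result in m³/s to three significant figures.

3.41 m³/s

v̄ = (1.258 + 0.781) / 2 = 1.020 m/s
q = v̄ × d × w = 1.020 × 2.88 × 1.16 = 3.406 m³/s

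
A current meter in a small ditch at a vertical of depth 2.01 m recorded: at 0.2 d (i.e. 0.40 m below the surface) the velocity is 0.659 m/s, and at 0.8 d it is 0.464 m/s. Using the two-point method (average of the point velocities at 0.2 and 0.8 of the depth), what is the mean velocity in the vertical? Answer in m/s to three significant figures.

0.562 m/s

v̄ = (0.659 + 0.464) / 2 = 0.5615 m/s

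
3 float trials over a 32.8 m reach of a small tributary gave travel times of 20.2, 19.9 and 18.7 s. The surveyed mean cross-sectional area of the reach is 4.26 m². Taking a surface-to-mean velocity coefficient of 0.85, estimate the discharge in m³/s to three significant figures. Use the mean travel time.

6.06 m³/s

t̄ = (20.2 + 19.9 + 18.7) / 3 = 19.6 s
v_surface = L / t̄ = 32.8 / 19.6 = 1.673 m/s
v_mean = 0.85 × 1.673 = 1.422 m/s
Q = A × v_mean = 4.26 × 1.422 = 6.060 m³/s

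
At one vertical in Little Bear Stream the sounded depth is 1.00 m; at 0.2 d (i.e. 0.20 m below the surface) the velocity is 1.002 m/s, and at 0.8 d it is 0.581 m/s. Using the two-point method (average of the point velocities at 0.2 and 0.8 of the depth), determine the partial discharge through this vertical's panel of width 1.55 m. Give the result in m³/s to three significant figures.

1.23 m³/s

v̄ = (1.002 + 0.581) / 2 = 0.7915 m/s
q = v̄ × d × w = 0.7915 × 1.00 × 1.55 = 1.227 m³/s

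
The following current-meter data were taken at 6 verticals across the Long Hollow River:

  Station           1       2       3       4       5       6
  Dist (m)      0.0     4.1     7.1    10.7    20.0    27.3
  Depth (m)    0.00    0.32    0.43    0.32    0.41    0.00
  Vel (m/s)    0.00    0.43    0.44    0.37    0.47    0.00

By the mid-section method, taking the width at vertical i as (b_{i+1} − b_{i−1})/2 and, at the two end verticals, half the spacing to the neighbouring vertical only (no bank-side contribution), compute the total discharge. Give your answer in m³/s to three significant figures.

3.48 m³/s

w_2 = (7.1 − 0.0)/2 = 3.55 m; q_2 = 0.43 × 0.32 × 3.55 = 0.4885 m³/s
w_3 = (10.7 − 4.1)/2 = 3.3 m; q_3 = 0.44 × 0.43 × 3.3 = 0.6244 m³/s
w_4 = (20.0 − 7.1)/2 = 6.45 m; q_4 = 0.37 × 0.32 × 6.45 = 0.7637 m³/s
w_5 = (27.3 − 10.7)/2 = 8.3 m; q_5 = 0.47 × 0.41 × 8.3 = 1.599 m³/s
Stations 1, 6 contribute zero (depth or velocity is 0).
Q = Σ qᵢ = 3.476 m³/s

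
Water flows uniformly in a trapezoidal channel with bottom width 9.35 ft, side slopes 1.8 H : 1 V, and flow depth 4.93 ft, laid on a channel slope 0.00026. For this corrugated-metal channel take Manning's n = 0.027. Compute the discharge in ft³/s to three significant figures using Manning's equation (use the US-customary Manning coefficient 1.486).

A = (b + z·y)·y = (9.35 + 1.8×4.93)×4.93 = 89.84 ft²
P = b + 2y√(1+z²) = 9.35 + 2×4.93×√(1+1.8²) = 29.65 ft
R = A/P = 89.84/29.65 = 3.030 ft
Q = (1.486/n)·A·R^(2/3)·S^(1/2) = (1.486/0.027) × 89.84 × 3.030^(2/3) × 0.00026^(1/2) = 166.9 ft³/s

167 ft³/s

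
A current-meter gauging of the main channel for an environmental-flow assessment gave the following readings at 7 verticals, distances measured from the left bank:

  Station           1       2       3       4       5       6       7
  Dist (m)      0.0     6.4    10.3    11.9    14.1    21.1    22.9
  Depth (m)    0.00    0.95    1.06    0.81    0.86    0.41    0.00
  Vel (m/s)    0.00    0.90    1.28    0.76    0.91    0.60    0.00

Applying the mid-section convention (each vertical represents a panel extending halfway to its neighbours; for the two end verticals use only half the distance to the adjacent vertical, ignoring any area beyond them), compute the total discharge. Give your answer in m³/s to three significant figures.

w_2 = (10.3 − 0.0)/2 = 5.15 m; q_2 = 0.90 × 0.95 × 5.15 = 4.403 m³/s
w_3 = (11.9 − 6.4)/2 = 2.75 m; q_3 = 1.28 × 1.06 × 2.75 = 3.731 m³/s
w_4 = (14.1 − 10.3)/2 = 1.9 m; q_4 = 0.76 × 0.81 × 1.9 = 1.170 m³/s
w_5 = (21.1 − 11.9)/2 = 4.6 m; q_5 = 0.91 × 0.86 × 4.6 = 3.600 m³/s
w_6 = (22.9 − 14.1)/2 = 4.4 m; q_6 = 0.60 × 0.41 × 4.4 = 1.082 m³/s
Stations 1, 7 contribute zero (depth or velocity is 0).
Q = Σ qᵢ = 13.99 m³/s

14.0 m³/s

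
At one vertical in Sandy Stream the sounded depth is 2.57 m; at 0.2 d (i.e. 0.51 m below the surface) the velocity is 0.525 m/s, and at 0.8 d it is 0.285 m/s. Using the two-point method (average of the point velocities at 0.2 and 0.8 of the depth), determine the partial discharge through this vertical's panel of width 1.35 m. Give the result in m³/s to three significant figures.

1.41 m³/s

v̄ = (0.525 + 0.285) / 2 = 0.4050 m/s
q = v̄ × d × w = 0.4050 × 2.57 × 1.35 = 1.405 m³/s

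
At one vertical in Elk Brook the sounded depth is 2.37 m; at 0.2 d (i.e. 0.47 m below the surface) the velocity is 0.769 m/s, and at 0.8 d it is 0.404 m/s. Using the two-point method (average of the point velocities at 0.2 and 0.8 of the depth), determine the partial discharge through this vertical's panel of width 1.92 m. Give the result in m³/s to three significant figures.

v̄ = (0.769 + 0.404) / 2 = 0.5865 m/s
q = v̄ × d × w = 0.5865 × 2.37 × 1.92 = 2.669 m³/s

2.67 m³/s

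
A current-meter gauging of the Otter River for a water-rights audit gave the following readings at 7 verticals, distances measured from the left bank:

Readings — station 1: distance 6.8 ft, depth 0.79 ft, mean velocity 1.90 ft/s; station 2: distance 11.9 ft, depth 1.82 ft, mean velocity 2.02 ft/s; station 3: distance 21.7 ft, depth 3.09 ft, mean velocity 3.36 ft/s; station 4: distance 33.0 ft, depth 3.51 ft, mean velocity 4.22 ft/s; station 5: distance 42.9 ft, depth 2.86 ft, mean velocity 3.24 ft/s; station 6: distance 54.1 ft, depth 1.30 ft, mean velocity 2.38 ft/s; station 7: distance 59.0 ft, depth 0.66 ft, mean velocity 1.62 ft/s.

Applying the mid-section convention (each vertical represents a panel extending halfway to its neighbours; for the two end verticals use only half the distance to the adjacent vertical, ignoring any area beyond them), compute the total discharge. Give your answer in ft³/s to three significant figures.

w_1 = (11.9 − 6.8)/2 = 2.55 ft; q_1 = 1.90 × 0.79 × 2.55 = 3.828 ft³/s
w_2 = (21.7 − 6.8)/2 = 7.45 ft; q_2 = 2.02 × 1.82 × 7.45 = 27.39 ft³/s
w_3 = (33.0 − 11.9)/2 = 10.55 ft; q_3 = 3.36 × 3.09 × 10.55 = 109.5 ft³/s
w_4 = (42.9 − 21.7)/2 = 10.6 ft; q_4 = 4.22 × 3.51 × 10.6 = 157.0 ft³/s
w_5 = (54.1 − 33.0)/2 = 10.55 ft; q_5 = 3.24 × 2.86 × 10.55 = 97.76 ft³/s
w_6 = (59.0 − 42.9)/2 = 8.05 ft; q_6 = 2.38 × 1.30 × 8.05 = 24.91 ft³/s
w_7 = (59.0 − 54.1)/2 = 2.45 ft; q_7 = 1.62 × 0.66 × 2.45 = 2.620 ft³/s
Q = Σ qᵢ = 423.0 ft³/s

423 ft³/s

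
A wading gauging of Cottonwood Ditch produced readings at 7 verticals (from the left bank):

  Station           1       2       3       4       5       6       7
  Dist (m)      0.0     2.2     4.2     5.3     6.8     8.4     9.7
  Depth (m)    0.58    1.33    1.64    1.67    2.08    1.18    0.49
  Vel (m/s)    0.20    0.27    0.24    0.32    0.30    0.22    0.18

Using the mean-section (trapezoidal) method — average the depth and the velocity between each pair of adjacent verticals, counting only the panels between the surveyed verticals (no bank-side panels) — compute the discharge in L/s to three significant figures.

Panel 1-2: Δb = 2.2 m, d̄ = (0.58+1.33)/2 = 0.955, v̄ = (0.20+0.27)/2 = 0.235 → q = 2.2×0.955×0.235 = 0.4937 m³/s
Panel 2-3: Δb = 2 m, d̄ = (1.33+1.64)/2 = 1.485, v̄ = (0.27+0.24)/2 = 0.255 → q = 2×1.485×0.255 = 0.7574 m³/s
Panel 3-4: Δb = 1.1 m, d̄ = (1.64+1.67)/2 = 1.655, v̄ = (0.24+0.32)/2 = 0.28 → q = 1.1×1.655×0.28 = 0.5097 m³/s
Panel 4-5: Δb = 1.5 m, d̄ = (1.67+2.08)/2 = 1.875, v̄ = (0.32+0.30)/2 = 0.31 → q = 1.5×1.875×0.31 = 0.8719 m³/s
Panel 5-6: Δb = 1.6 m, d̄ = (2.08+1.18)/2 = 1.63, v̄ = (0.30+0.22)/2 = 0.26 → q = 1.6×1.63×0.26 = 0.6781 m³/s
Panel 6-7: Δb = 1.3 m, d̄ = (1.18+0.49)/2 = 0.835, v̄ = (0.22+0.18)/2 = 0.2 → q = 1.3×0.835×0.2 = 0.2171 m³/s
Q = Σ q = 3.528 m³/s
= 3.528 × 1000 = 3528 L/s

3530 L/s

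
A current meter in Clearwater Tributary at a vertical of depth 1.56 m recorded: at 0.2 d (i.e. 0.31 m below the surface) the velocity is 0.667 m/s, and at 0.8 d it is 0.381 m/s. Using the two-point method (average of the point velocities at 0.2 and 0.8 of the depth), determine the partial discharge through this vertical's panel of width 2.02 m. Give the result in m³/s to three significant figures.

v̄ = (0.667 + 0.381) / 2 = 0.5240 m/s
q = v̄ × d × w = 0.5240 × 1.56 × 2.02 = 1.651 m³/s

1.65 m³/s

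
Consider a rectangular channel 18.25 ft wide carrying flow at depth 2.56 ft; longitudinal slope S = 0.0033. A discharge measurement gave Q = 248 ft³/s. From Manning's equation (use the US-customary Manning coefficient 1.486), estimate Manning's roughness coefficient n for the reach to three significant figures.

A = b·y = 18.25 × 2.56 = 46.72 ft²
P = b + 2y = 18.25 + 2×2.56 = 23.37 ft
R = A/P = 46.72/23.37 = 1.999 ft
n = (1.486/Q)·A·R^(2/3)·S^(1/2) = (1.486/248) × 46.72 × 1.587 × 0.05745 = 0.02552

0.0255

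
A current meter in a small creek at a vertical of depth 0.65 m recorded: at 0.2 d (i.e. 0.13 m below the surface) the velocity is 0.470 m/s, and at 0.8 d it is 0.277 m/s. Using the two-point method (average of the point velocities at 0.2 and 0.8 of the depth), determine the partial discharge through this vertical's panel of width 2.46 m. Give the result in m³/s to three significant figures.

v̄ = (0.470 + 0.277) / 2 = 0.3735 m/s
q = v̄ × d × w = 0.3735 × 0.65 × 2.46 = 0.5972 m³/s

0.597 m³/s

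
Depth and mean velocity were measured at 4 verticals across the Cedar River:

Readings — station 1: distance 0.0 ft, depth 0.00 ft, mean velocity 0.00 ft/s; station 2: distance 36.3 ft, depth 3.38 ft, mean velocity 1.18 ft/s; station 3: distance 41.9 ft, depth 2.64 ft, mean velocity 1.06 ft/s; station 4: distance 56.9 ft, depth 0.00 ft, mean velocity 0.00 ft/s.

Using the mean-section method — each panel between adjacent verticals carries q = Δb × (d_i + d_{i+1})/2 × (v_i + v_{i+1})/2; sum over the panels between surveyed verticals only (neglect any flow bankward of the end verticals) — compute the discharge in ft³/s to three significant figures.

65.6 ft³/s

Panel 1-2: Δb = 36.3 ft, d̄ = (0.00+3.38)/2 = 1.69, v̄ = (0.00+1.18)/2 = 0.59 → q = 36.3×1.69×0.59 = 36.19 ft³/s
Panel 2-3: Δb = 5.6 ft, d̄ = (3.38+2.64)/2 = 3.01, v̄ = (1.18+1.06)/2 = 1.12 → q = 5.6×3.01×1.12 = 18.88 ft³/s
Panel 3-4: Δb = 15 ft, d̄ = (2.64+0.00)/2 = 1.32, v̄ = (1.06+0.00)/2 = 0.53 → q = 15×1.32×0.53 = 10.49 ft³/s
Q = Σ q = 65.57 ft³/s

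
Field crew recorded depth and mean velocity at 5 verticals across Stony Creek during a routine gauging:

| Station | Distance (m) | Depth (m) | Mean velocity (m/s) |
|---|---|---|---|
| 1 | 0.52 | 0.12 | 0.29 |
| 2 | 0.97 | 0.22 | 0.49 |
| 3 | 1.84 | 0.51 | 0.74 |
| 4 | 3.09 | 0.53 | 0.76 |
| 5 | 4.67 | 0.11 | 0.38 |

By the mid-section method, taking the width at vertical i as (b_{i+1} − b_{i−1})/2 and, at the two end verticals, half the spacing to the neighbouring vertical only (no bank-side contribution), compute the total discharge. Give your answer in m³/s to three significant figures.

w_1 = (0.97 − 0.52)/2 = 0.225 m; q_1 = 0.29 × 0.12 × 0.225 = 0.007830 m³/s
w_2 = (1.84 − 0.52)/2 = 0.66 m; q_2 = 0.49 × 0.22 × 0.66 = 0.07115 m³/s
w_3 = (3.09 − 0.97)/2 = 1.06 m; q_3 = 0.74 × 0.51 × 1.06 = 0.4000 m³/s
w_4 = (4.67 − 1.84)/2 = 1.415 m; q_4 = 0.76 × 0.53 × 1.415 = 0.5700 m³/s
w_5 = (4.67 − 3.09)/2 = 0.79 m; q_5 = 0.38 × 0.11 × 0.79 = 0.03302 m³/s
Q = Σ qᵢ = 1.082 m³/s

1.08 m³/s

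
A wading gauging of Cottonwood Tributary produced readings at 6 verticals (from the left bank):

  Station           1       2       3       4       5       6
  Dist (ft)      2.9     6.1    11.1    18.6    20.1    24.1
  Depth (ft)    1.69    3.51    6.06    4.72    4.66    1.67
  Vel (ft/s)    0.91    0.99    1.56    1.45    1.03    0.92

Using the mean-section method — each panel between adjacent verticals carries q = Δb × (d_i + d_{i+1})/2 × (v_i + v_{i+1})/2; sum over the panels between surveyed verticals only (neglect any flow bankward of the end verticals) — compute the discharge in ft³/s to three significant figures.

Panel 1-2: Δb = 3.2 ft, d̄ = (1.69+3.51)/2 = 2.6, v̄ = (0.91+0.99)/2 = 0.95 → q = 3.2×2.6×0.95 = 7.904 ft³/s
Panel 2-3: Δb = 5 ft, d̄ = (3.51+6.06)/2 = 4.785, v̄ = (0.99+1.56)/2 = 1.275 → q = 5×4.785×1.275 = 30.50 ft³/s
Panel 3-4: Δb = 7.5 ft, d̄ = (6.06+4.72)/2 = 5.39, v̄ = (1.56+1.45)/2 = 1.505 → q = 7.5×5.39×1.505 = 60.84 ft³/s
Panel 4-5: Δb = 1.5 ft, d̄ = (4.72+4.66)/2 = 4.69, v̄ = (1.45+1.03)/2 = 1.24 → q = 1.5×4.69×1.24 = 8.723 ft³/s
Panel 5-6: Δb = 4 ft, d̄ = (4.66+1.67)/2 = 3.165, v̄ = (1.03+0.92)/2 = 0.975 → q = 4×3.165×0.975 = 12.34 ft³/s
Q = Σ q = 120.3 ft³/s

120 ft³/s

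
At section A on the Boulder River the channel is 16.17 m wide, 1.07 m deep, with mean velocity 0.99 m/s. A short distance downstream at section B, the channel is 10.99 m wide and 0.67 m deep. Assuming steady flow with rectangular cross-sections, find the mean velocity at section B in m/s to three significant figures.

Q = A₁V₁ = (16.17×1.07) × 0.99 = 17.13 m³/s
A₂ = 10.99 × 0.67 = 7.363 m²
V₂ = Q/A₂ = 17.13/7.363 = 2.326 m/s

2.33 m/s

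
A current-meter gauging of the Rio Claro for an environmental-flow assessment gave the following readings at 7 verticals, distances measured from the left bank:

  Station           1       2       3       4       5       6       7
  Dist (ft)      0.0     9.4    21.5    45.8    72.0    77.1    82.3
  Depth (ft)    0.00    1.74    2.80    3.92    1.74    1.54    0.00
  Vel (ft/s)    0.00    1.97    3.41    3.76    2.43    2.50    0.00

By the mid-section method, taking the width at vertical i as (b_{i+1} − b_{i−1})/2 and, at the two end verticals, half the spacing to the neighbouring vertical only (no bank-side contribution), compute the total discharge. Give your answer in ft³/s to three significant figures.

669 ft³/s

w_2 = (21.5 − 0.0)/2 = 10.75 ft; q_2 = 1.97 × 1.74 × 10.75 = 36.85 ft³/s
w_3 = (45.8 − 9.4)/2 = 18.2 ft; q_3 = 3.41 × 2.80 × 18.2 = 173.8 ft³/s
w_4 = (72.0 − 21.5)/2 = 25.25 ft; q_4 = 3.76 × 3.92 × 25.25 = 372.2 ft³/s
w_5 = (77.1 − 45.8)/2 = 15.65 ft; q_5 = 2.43 × 1.74 × 15.65 = 66.17 ft³/s
w_6 = (82.3 − 72.0)/2 = 5.15 ft; q_6 = 2.50 × 1.54 × 5.15 = 19.83 ft³/s
Stations 1, 7 contribute zero (depth or velocity is 0).
Q = Σ qᵢ = 668.8 ft³/s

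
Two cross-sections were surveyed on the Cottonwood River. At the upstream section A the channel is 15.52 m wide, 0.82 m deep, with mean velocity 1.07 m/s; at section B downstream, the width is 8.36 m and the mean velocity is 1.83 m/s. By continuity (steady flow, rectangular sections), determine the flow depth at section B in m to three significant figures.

Q = A₁V₁ = (15.52×0.82) × 1.07 = 13.62 m³/s
d₂ = Q/(b₂ V₂) = 13.62/(8.36×1.83) = 0.8901 m

0.890 m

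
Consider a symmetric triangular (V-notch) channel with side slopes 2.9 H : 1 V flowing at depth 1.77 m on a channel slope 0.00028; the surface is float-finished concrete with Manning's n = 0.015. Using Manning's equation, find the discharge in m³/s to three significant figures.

9.00 m³/s

A = z·y² = 2.9×1.77² = 9.085 m²
P = 2y√(1+z²) = 2×1.77×√(1+2.9²) = 10.86 m
R = A/P = 9.085/10.86 = 0.8367 m
Q = (1/n)·A·R^(2/3)·S^(1/2) = (1/0.015) × 9.085 × 0.8367^(2/3) × 0.00028^(1/2) = 8.999 m³/s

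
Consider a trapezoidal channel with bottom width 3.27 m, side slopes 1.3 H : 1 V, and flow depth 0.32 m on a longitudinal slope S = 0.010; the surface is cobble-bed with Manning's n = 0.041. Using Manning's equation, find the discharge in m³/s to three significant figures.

1.21 m³/s

A = (b + z·y)·y = (3.27 + 1.3×0.32)×0.32 = 1.180 m²
P = b + 2y√(1+z²) = 3.27 + 2×0.32×√(1+1.3²) = 4.320 m
R = A/P = 1.180/4.320 = 0.2731 m
Q = (1/n)·A·R^(2/3)·S^(1/2) = (1/0.041) × 1.180 × 0.2731^(2/3) × 0.010^(1/2) = 1.211 m³/s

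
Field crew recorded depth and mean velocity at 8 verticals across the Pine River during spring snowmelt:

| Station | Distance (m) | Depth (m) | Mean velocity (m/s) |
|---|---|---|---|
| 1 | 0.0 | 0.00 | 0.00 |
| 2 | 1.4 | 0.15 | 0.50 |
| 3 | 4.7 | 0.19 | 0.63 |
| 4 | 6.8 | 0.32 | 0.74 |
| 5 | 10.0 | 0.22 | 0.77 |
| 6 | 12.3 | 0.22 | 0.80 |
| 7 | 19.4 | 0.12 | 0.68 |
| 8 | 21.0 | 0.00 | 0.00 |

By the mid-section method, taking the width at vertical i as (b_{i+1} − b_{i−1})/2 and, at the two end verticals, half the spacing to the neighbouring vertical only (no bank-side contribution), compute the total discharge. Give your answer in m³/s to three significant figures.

w_2 = (4.7 − 0.0)/2 = 2.35 m; q_2 = 0.50 × 0.15 × 2.35 = 0.1763 m³/s
w_3 = (6.8 − 1.4)/2 = 2.7 m; q_3 = 0.63 × 0.19 × 2.7 = 0.3232 m³/s
w_4 = (10.0 − 4.7)/2 = 2.65 m; q_4 = 0.74 × 0.32 × 2.65 = 0.6275 m³/s
w_5 = (12.3 − 6.8)/2 = 2.75 m; q_5 = 0.77 × 0.22 × 2.75 = 0.4659 m³/s
w_6 = (19.4 − 10.0)/2 = 4.7 m; q_6 = 0.80 × 0.22 × 4.7 = 0.8272 m³/s
w_7 = (21.0 − 12.3)/2 = 4.35 m; q_7 = 0.68 × 0.12 × 4.35 = 0.3550 m³/s
Stations 1, 8 contribute zero (depth or velocity is 0).
Q = Σ qᵢ = 2.775 m³/s

2.77 m³/s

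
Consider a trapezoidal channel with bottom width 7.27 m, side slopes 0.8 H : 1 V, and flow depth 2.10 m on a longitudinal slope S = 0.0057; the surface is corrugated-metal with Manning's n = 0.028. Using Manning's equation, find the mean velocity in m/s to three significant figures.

3.51 m/s

A = (b + z·y)·y = (7.27 + 0.8×2.10)×2.10 = 18.80 m²
P = b + 2y√(1+z²) = 7.27 + 2×2.10×√(1+0.8²) = 12.65 m
R = A/P = 18.80/12.65 = 1.486 m
Q = (1/n)·A·R^(2/3)·S^(1/2) = (1/0.028) × 18.80 × 1.486^(2/3) × 0.0057^(1/2) = 65.99 m³/s
V = Q/A = 65.99/18.80 = 3.511 m/s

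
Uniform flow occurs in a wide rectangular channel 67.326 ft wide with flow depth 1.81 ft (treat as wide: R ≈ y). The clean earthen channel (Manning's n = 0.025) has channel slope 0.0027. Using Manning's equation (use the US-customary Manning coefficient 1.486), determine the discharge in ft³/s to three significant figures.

A = b·y = 67.326 × 1.81 = 121.9 ft²
Wide channel: R ≈ y = 1.81 ft
Q = (1.486/n)·A·R^(2/3)·S^(1/2) = (1.486/0.025) × 121.9 × 1.810^(2/3) × 0.0027^(1/2) = 559.0 ft³/s

559 ft³/s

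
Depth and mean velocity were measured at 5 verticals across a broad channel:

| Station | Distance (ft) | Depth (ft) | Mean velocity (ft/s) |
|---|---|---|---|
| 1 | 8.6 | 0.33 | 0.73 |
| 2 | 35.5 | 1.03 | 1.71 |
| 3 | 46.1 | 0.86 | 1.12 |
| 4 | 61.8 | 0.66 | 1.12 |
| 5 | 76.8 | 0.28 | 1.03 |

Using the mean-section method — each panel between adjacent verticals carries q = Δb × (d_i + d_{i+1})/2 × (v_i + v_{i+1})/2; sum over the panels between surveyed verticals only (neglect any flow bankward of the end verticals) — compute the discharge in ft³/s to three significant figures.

Panel 1-2: Δb = 26.9 ft, d̄ = (0.33+1.03)/2 = 0.68, v̄ = (0.73+1.71)/2 = 1.22 → q = 26.9×0.68×1.22 = 22.32 ft³/s
Panel 2-3: Δb = 10.6 ft, d̄ = (1.03+0.86)/2 = 0.945, v̄ = (1.71+1.12)/2 = 1.415 → q = 10.6×0.945×1.415 = 14.17 ft³/s
Panel 3-4: Δb = 15.7 ft, d̄ = (0.86+0.66)/2 = 0.76, v̄ = (1.12+1.12)/2 = 1.12 → q = 15.7×0.76×1.12 = 13.36 ft³/s
Panel 4-5: Δb = 15 ft, d̄ = (0.66+0.28)/2 = 0.47, v̄ = (1.12+1.03)/2 = 1.075 → q = 15×0.47×1.075 = 7.579 ft³/s
Q = Σ q = 57.43 ft³/s

57.4 ft³/s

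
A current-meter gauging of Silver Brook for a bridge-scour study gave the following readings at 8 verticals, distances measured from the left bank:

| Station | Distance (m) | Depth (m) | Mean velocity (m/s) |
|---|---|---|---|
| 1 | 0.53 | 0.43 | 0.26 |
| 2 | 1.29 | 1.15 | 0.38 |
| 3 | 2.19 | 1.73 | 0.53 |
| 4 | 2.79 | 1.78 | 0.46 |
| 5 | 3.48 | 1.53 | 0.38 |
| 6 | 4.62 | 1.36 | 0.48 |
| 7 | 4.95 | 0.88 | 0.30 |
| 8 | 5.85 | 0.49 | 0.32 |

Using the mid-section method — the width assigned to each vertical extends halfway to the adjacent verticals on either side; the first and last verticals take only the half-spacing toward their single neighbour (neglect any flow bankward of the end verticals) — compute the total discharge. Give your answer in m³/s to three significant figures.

2.87 m³/s

w_1 = (1.29 − 0.53)/2 = 0.38 m; q_1 = 0.26 × 0.43 × 0.38 = 0.04248 m³/s
w_2 = (2.19 − 0.53)/2 = 0.83 m; q_2 = 0.38 × 1.15 × 0.83 = 0.3627 m³/s
w_3 = (2.79 − 1.29)/2 = 0.75 m; q_3 = 0.53 × 1.73 × 0.75 = 0.6877 m³/s
w_4 = (3.48 − 2.19)/2 = 0.645 m; q_4 = 0.46 × 1.78 × 0.645 = 0.5281 m³/s
w_5 = (4.62 − 2.79)/2 = 0.915 m; q_5 = 0.38 × 1.53 × 0.915 = 0.5320 m³/s
w_6 = (4.95 − 3.48)/2 = 0.735 m; q_6 = 0.48 × 1.36 × 0.735 = 0.4798 m³/s
w_7 = (5.85 − 4.62)/2 = 0.615 m; q_7 = 0.30 × 0.88 × 0.615 = 0.1624 m³/s
w_8 = (5.85 − 4.95)/2 = 0.45 m; q_8 = 0.32 × 0.49 × 0.45 = 0.07056 m³/s
Q = Σ qᵢ = 2.866 m³/s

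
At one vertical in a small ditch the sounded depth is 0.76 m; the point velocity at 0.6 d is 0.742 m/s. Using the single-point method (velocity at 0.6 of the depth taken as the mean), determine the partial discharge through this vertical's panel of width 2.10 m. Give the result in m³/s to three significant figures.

1.18 m³/s

v̄ = v₀.₆ = 0.742 m/s
q = v̄ × d × w = 0.7420 × 0.76 × 2.10 = 1.184 m³/s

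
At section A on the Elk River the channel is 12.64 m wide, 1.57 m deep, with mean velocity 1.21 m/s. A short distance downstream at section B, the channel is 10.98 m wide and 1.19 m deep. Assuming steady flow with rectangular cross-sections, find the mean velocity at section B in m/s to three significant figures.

Q = A₁V₁ = (12.64×1.57) × 1.21 = 24.01 m³/s
A₂ = 10.98 × 1.19 = 13.07 m²
V₂ = Q/A₂ = 24.01/13.07 = 1.838 m/s

1.84 m/s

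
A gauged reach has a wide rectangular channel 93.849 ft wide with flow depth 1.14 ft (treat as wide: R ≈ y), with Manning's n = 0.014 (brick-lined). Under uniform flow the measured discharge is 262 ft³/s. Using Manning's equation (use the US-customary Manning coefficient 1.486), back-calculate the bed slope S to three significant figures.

0.000447

A = b·y = 93.849 × 1.14 = 107.0 ft²
Wide channel: R ≈ y = 1.14 ft
S = (Q·n / (1.486·A·R^(2/3)))² = (262×0.014 / (1.486×107.0×1.091))² = 0.0004470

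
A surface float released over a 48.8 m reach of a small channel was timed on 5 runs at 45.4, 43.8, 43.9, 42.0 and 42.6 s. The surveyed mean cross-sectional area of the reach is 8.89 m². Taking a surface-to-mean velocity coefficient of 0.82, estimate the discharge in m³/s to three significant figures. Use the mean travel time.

8.17 m³/s

t̄ = (45.4 + 43.8 + 43.9 + 42.0 + 42.6) / 5 = 43.54 s
v_surface = L / t̄ = 48.8 / 43.54 = 1.121 m/s
v_mean = 0.82 × 1.121 = 0.9191 m/s
Q = A × v_mean = 8.89 × 0.9191 = 8.170 m³/s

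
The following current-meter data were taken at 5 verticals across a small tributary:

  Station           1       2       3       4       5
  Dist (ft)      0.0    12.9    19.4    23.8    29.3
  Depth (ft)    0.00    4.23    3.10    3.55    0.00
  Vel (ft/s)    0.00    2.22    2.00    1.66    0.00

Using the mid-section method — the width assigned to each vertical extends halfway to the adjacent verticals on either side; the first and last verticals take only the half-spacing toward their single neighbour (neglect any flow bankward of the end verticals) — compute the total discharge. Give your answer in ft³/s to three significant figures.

154 ft³/s

w_2 = (19.4 − 0.0)/2 = 9.7 ft; q_2 = 2.22 × 4.23 × 9.7 = 91.09 ft³/s
w_3 = (23.8 − 12.9)/2 = 5.45 ft; q_3 = 2.00 × 3.10 × 5.45 = 33.79 ft³/s
w_4 = (29.3 − 19.4)/2 = 4.95 ft; q_4 = 1.66 × 3.55 × 4.95 = 29.17 ft³/s
Stations 1, 5 contribute zero (depth or velocity is 0).
Q = Σ qᵢ = 154.0 ft³/s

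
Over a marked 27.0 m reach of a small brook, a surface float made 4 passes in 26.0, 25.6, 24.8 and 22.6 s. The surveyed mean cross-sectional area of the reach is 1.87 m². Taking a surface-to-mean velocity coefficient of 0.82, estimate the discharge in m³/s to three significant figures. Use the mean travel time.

t̄ = (26.0 + 25.6 + 24.8 + 22.6) / 4 = 24.75 s
v_surface = L / t̄ = 27.0 / 24.75 = 1.091 m/s
v_mean = 0.82 × 1.091 = 0.8945 m/s
Q = A × v_mean = 1.87 × 0.8945 = 1.673 m³/s

1.67 m³/s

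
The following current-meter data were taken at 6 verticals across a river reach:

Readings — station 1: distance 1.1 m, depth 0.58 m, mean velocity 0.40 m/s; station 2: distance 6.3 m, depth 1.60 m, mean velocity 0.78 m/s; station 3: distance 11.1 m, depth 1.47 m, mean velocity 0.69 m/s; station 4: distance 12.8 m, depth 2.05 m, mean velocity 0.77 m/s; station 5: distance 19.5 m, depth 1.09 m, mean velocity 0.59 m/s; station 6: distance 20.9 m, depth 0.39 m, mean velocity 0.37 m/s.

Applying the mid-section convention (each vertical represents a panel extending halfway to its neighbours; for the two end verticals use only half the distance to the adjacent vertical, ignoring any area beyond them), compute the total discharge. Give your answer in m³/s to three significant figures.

19.5 m³/s

w_1 = (6.3 − 1.1)/2 = 2.6 m; q_1 = 0.40 × 0.58 × 2.6 = 0.6032 m³/s
w_2 = (11.1 − 1.1)/2 = 5 m; q_2 = 0.78 × 1.60 × 5 = 6.240 m³/s
w_3 = (12.8 − 6.3)/2 = 3.25 m; q_3 = 0.69 × 1.47 × 3.25 = 3.296 m³/s
w_4 = (19.5 − 11.1)/2 = 4.2 m; q_4 = 0.77 × 2.05 × 4.2 = 6.630 m³/s
w_5 = (20.9 − 12.8)/2 = 4.05 m; q_5 = 0.59 × 1.09 × 4.05 = 2.605 m³/s
w_6 = (20.9 − 19.5)/2 = 0.7 m; q_6 = 0.37 × 0.39 × 0.7 = 0.1010 m³/s
Q = Σ qᵢ = 19.47 m³/s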